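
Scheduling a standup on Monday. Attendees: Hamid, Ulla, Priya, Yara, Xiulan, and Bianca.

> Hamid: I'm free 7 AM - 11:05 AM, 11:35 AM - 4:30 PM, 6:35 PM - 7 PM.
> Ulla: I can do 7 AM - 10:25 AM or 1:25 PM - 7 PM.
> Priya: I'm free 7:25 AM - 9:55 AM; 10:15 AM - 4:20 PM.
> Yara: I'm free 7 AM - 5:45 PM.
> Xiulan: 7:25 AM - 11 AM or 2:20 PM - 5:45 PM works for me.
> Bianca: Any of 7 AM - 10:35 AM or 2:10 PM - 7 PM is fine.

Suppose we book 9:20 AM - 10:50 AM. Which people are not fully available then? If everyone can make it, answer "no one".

Bianca, Priya, Ulla

Hamid: free for 09:20-10:50. Ulla: not fully free for 09:20-10:50. Priya: not fully free for 09:20-10:50. Yara: free for 09:20-10:50. Xiulan: free for 09:20-10:50. Bianca: not fully free for 09:20-10:50.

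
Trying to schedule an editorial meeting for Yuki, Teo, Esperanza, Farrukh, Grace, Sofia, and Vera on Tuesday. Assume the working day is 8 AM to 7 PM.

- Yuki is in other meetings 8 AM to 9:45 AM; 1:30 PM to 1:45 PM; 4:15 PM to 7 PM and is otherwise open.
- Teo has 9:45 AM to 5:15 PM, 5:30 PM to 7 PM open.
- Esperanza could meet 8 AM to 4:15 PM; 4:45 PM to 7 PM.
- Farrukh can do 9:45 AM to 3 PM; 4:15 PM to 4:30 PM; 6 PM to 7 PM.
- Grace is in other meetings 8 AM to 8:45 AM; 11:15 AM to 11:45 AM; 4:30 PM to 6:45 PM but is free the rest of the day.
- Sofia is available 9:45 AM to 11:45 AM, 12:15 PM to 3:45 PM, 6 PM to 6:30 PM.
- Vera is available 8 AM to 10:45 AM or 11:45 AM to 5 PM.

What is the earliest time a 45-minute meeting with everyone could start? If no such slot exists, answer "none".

09:45

Yuki free: 09:45-13:30, 13:45-16:15 (invert busy blocks within the working day).
Teo free: 09:45-17:15, 17:30-19:00.
Esperanza free: 08:00-16:15, 16:45-19:00.
Farrukh free: 09:45-15:00, 16:15-16:30, 18:00-19:00.
Grace free: 08:45-11:15, 11:45-16:30, 18:45-19:00 (invert busy blocks within the working day).
Sofia free: 09:45-11:45, 12:15-15:45, 18:00-18:30.
Vera free: 08:00-10:45, 11:45-17:00.
Yuki ∩ Teo: 09:45-13:30, 13:45-16:15.
Yuki ∩ Teo ∩ Esperanza: 09:45-13:30, 13:45-16:15.
Yuki ∩ Teo ∩ Esperanza ∩ Farrukh: 09:45-13:30, 13:45-15:00.
Yuki ∩ Teo ∩ Esperanza ∩ Farrukh ∩ Grace: 09:45-11:15, 11:45-13:30, 13:45-15:00.
Yuki ∩ Teo ∩ Esperanza ∩ Farrukh ∩ Grace ∩ Sofia: 09:45-11:15, 12:15-13:30, 13:45-15:00.
Yuki ∩ Teo ∩ Esperanza ∩ Farrukh ∩ Grace ∩ Sofia ∩ Vera: 09:45-10:45, 12:15-13:30, 13:45-15:00.
The first common window of at least 45 minutes is 09:45-10:45, so the earliest start is 09:45.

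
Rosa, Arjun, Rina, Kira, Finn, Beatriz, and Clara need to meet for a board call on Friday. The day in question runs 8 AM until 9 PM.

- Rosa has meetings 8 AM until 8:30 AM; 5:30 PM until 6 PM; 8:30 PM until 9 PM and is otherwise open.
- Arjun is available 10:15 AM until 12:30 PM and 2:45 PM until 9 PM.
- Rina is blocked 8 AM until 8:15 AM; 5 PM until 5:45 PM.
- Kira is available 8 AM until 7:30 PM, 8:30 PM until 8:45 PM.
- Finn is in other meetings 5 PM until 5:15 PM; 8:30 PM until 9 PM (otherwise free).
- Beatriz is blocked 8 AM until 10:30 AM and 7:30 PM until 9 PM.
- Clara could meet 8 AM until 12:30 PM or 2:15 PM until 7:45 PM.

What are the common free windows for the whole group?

10:30-12:30, 14:45-17:00, 18:00-19:30

Rosa free: 08:30-17:30, 18:00-20:30 (invert busy blocks within the working day).
Arjun free: 10:15-12:30, 14:45-21:00.
Rina free: 08:15-17:00, 17:45-21:00 (invert busy blocks within the working day).
Kira free: 08:00-19:30, 20:30-20:45.
Finn free: 08:00-17:00, 17:15-20:30 (invert busy blocks within the working day).
Beatriz free: 10:30-19:30 (invert busy blocks within the working day).
Clara free: 08:00-12:30, 14:15-19:45.
Rosa ∩ Arjun: 10:15-12:30, 14:45-17:30, 18:00-20:30.
Rosa ∩ Arjun ∩ Rina: 10:15-12:30, 14:45-17:00, 18:00-20:30.
Rosa ∩ Arjun ∩ Rina ∩ Kira: 10:15-12:30, 14:45-17:00, 18:00-19:30.
Rosa ∩ Arjun ∩ Rina ∩ Kira ∩ Finn: 10:15-12:30, 14:45-17:00, 18:00-19:30.
Rosa ∩ Arjun ∩ Rina ∩ Kira ∩ Finn ∩ Beatriz: 10:30-12:30, 14:45-17:00, 18:00-19:30.
Rosa ∩ Arjun ∩ Rina ∩ Kira ∩ Finn ∩ Beatriz ∩ Clara: 10:30-12:30, 14:45-17:00, 18:00-19:30.
Those are the intersection windows.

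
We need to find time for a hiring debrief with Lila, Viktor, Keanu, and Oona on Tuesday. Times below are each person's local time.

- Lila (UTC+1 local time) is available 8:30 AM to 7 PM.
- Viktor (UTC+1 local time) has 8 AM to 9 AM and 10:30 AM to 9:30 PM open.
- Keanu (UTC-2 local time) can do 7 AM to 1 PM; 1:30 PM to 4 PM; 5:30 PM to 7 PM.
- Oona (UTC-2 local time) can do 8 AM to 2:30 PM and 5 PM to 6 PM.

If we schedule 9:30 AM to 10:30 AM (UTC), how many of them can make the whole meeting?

3

Lila in UTC: 07:30-18:00 (subtract 1h to convert from UTC+1).
Viktor in UTC: 07:00-08:00, 09:30-20:30 (subtract 1h to convert from UTC+1).
Keanu in UTC: 09:00-15:00, 15:30-18:00, 19:30-21:00 (add 2h to convert from UTC-2).
Oona in UTC: 10:00-16:30, 19:00-20:00 (add 2h to convert from UTC-2).
Lila, Viktor, and Keanu can make the full 09:30-10:30 slot — that's 3.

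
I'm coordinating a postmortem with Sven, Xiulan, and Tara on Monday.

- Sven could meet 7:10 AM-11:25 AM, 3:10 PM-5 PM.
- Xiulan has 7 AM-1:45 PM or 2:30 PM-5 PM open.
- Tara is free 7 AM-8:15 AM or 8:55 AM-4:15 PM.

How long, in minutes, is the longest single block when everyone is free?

Sven ∩ Xiulan: 07:10-11:25, 15:10-17:00.
Sven ∩ Xiulan ∩ Tara: 07:10-08:15, 08:55-11:25, 15:10-16:15.
The longest is 08:55-11:25 at 150 minutes.

150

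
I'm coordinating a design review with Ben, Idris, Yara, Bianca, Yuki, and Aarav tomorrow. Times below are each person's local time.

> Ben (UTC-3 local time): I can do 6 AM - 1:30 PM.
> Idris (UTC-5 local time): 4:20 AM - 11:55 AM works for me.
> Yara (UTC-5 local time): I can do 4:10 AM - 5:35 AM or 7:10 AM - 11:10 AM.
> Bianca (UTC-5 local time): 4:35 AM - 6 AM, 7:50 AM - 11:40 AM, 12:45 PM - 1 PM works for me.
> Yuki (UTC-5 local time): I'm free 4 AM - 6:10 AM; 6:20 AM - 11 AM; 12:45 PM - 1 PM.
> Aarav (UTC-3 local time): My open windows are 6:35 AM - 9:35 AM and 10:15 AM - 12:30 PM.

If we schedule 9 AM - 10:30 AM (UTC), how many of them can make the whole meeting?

2

Ben in UTC: 09:00-16:30 (add 3h to convert from UTC-3).
Idris in UTC: 09:20-16:55 (add 5h to convert from UTC-5).
Yara in UTC: 09:10-10:35, 12:10-16:10 (add 5h to convert from UTC-5).
Bianca in UTC: 09:35-11:00, 12:50-16:40, 17:45-18:00 (add 5h to convert from UTC-5).
Yuki in UTC: 09:00-11:10, 11:20-16:00, 17:45-18:00 (add 5h to convert from UTC-5).
Aarav in UTC: 09:35-12:35, 13:15-15:30 (add 3h to convert from UTC-3).
Ben and Yuki can make the full 09:00-10:30 slot — that's 2.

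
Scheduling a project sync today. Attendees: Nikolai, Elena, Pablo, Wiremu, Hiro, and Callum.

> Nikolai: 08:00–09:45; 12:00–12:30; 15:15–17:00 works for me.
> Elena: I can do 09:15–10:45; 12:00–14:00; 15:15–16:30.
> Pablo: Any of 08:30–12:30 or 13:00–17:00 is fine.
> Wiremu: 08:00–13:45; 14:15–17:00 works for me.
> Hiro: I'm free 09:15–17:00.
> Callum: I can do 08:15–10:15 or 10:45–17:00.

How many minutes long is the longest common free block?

75

Nikolai ∩ Elena: 09:15-09:45, 12:00-12:30, 15:15-16:30.
Nikolai ∩ Elena ∩ Pablo: 09:15-09:45, 12:00-12:30, 15:15-16:30.
Nikolai ∩ Elena ∩ Pablo ∩ Wiremu: 09:15-09:45, 12:00-12:30, 15:15-16:30.
Nikolai ∩ Elena ∩ Pablo ∩ Wiremu ∩ Hiro: 09:15-09:45, 12:00-12:30, 15:15-16:30.
Nikolai ∩ Elena ∩ Pablo ∩ Wiremu ∩ Hiro ∩ Callum: 09:15-09:45, 12:00-12:30, 15:15-16:30.
The longest is 15:15-16:30 at 75 minutes.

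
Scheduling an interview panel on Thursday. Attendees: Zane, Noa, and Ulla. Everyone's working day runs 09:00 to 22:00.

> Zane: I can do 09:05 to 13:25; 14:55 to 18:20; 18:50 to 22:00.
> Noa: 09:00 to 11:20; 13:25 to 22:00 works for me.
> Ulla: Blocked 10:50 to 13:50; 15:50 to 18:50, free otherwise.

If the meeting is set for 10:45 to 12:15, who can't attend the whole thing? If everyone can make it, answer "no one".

Zane free: 09:05-13:25, 14:55-18:20, 18:50-22:00.
Noa free: 09:00-11:20, 13:25-22:00.
Ulla free: 09:00-10:50, 13:50-15:50, 18:50-22:00 (invert busy blocks within the working day).
Zane: free for 10:45-12:15. Noa: not fully free for 10:45-12:15. Ulla: not fully free for 10:45-12:15.

Noa, Ulla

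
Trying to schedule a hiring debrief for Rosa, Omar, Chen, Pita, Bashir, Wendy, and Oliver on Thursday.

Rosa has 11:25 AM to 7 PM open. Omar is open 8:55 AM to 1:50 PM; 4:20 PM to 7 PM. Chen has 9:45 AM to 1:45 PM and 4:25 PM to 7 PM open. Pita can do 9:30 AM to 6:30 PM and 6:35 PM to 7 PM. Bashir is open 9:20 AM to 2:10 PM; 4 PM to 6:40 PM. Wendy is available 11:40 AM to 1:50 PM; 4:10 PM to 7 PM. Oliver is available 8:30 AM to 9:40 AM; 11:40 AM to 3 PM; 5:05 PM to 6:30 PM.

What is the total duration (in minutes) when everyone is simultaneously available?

210

Rosa ∩ Omar: 11:25-13:50, 16:20-19:00.
Rosa ∩ Omar ∩ Chen: 11:25-13:45, 16:25-19:00.
Rosa ∩ Omar ∩ Chen ∩ Pita: 11:25-13:45, 16:25-18:30, 18:35-19:00.
Rosa ∩ Omar ∩ Chen ∩ Pita ∩ Bashir: 11:25-13:45, 16:25-18:30, 18:35-18:40.
Rosa ∩ Omar ∩ Chen ∩ Pita ∩ Bashir ∩ Wendy: 11:40-13:45, 16:25-18:30, 18:35-18:40.
Rosa ∩ Omar ∩ Chen ∩ Pita ∩ Bashir ∩ Wendy ∩ Oliver: 11:40-13:45, 17:05-18:30.
Summing the common windows: 125 + 85 = 210 minutes.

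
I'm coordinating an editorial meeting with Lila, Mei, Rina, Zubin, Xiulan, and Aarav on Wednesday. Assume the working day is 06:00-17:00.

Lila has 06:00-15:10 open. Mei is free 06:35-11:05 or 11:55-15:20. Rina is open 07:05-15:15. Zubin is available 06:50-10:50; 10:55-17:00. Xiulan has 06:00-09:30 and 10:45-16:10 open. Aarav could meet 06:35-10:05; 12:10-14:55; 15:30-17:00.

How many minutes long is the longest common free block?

Lila ∩ Mei: 06:35-11:05, 11:55-15:10.
Lila ∩ Mei ∩ Rina: 07:05-11:05, 11:55-15:10.
Lila ∩ Mei ∩ Rina ∩ Zubin: 07:05-10:50, 10:55-11:05, 11:55-15:10.
Lila ∩ Mei ∩ Rina ∩ Zubin ∩ Xiulan: 07:05-09:30, 10:45-10:50, 10:55-11:05, 11:55-15:10.
Lila ∩ Mei ∩ Rina ∩ Zubin ∩ Xiulan ∩ Aarav: 07:05-09:30, 12:10-14:55.
Those are the intersection windows.
The longest is 12:10-14:55 at 165 minutes.

165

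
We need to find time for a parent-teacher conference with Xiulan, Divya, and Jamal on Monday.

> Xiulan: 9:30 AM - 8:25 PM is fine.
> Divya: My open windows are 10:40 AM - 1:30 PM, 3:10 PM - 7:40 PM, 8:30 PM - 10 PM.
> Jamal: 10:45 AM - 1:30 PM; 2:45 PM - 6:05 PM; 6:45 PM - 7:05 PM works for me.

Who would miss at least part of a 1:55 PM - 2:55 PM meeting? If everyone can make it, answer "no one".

Xiulan: free for 13:55-14:55. Divya: not fully free for 13:55-14:55. Jamal: not fully free for 13:55-14:55.

Divya, Jamal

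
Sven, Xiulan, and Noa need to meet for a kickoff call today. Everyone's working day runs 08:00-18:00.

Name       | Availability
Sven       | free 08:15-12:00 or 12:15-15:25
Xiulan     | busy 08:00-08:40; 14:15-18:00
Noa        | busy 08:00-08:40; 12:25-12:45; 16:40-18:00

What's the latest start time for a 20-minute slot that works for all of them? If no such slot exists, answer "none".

Sven free: 08:15-12:00, 12:15-15:25.
Xiulan free: 08:40-14:15 (invert busy blocks within the working day).
Noa free: 08:40-12:25, 12:45-16:40 (invert busy blocks within the working day).
Sven ∩ Xiulan: 08:40-12:00, 12:15-14:15.
Sven ∩ Xiulan ∩ Noa: 08:40-12:00, 12:15-12:25, 12:45-14:15.
The last common window of at least 20 minutes is 12:45-14:15; a 20-minute meeting can start as late as 13:55 and still end by 14:15.

13:55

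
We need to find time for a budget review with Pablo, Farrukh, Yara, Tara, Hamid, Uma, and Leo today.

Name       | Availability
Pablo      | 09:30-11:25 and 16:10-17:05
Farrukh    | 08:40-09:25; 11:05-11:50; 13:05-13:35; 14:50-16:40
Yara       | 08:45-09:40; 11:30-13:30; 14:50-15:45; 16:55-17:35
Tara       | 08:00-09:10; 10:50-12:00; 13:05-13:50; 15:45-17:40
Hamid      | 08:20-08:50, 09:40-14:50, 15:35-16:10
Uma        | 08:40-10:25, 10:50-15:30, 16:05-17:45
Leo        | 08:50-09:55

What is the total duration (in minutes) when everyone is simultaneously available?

Pablo ∩ Farrukh: 11:05-11:25, 16:10-16:40.
Pablo ∩ Farrukh ∩ Yara: ∅.
Pablo ∩ Farrukh ∩ Yara ∩ Tara: ∅.
Pablo ∩ Farrukh ∩ Yara ∩ Tara ∩ Hamid: ∅.
Pablo ∩ Farrukh ∩ Yara ∩ Tara ∩ Hamid ∩ Uma: ∅.
Pablo ∩ Farrukh ∩ Yara ∩ Tara ∩ Hamid ∩ Uma ∩ Leo: ∅.
There is no time when everyone is free.
There is no common window, so the total is 0 minutes.

0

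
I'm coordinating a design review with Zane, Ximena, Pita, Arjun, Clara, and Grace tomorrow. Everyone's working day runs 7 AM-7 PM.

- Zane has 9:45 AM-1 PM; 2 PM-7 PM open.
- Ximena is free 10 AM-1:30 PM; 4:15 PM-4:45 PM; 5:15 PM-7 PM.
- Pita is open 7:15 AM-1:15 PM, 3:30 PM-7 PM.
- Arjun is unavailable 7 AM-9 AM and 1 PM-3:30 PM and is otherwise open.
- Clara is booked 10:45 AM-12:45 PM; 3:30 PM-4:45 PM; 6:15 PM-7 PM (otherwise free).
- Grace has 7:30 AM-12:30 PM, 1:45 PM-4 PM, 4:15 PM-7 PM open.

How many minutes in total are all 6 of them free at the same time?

105

Zane free: 09:45-13:00, 14:00-19:00.
Ximena free: 10:00-13:30, 16:15-16:45, 17:15-19:00.
Pita free: 07:15-13:15, 15:30-19:00.
Arjun free: 09:00-13:00, 15:30-19:00 (invert busy blocks within the working day).
Clara free: 07:00-10:45, 12:45-15:30, 16:45-18:15 (invert busy blocks within the working day).
Grace free: 07:30-12:30, 13:45-16:00, 16:15-19:00.
Zane ∩ Ximena: 10:00-13:00, 16:15-16:45, 17:15-19:00.
Zane ∩ Ximena ∩ Pita: 10:00-13:00, 16:15-16:45, 17:15-19:00.
Zane ∩ Ximena ∩ Pita ∩ Arjun: 10:00-13:00, 16:15-16:45, 17:15-19:00.
Zane ∩ Ximena ∩ Pita ∩ Arjun ∩ Clara: 10:00-10:45, 12:45-13:00, 17:15-18:15.
Zane ∩ Ximena ∩ Pita ∩ Arjun ∩ Clara ∩ Grace: 10:00-10:45, 17:15-18:15.
Those are the intersection windows.
Summing the common windows: 45 + 60 = 105 minutes.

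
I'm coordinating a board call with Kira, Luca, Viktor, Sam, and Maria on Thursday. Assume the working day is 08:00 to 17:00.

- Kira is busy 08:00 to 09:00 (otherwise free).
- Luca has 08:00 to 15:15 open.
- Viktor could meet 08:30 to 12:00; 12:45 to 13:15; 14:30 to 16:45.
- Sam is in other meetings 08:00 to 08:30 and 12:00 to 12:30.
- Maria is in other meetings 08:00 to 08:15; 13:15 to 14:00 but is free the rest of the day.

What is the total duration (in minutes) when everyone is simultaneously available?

Kira free: 09:00-17:00 (invert busy blocks within the working day).
Luca free: 08:00-15:15.
Viktor free: 08:30-12:00, 12:45-13:15, 14:30-16:45.
Sam free: 08:30-12:00, 12:30-17:00 (invert busy blocks within the working day).
Maria free: 08:15-13:15, 14:00-17:00 (invert busy blocks within the working day).
Kira ∩ Luca: 09:00-15:15.
Kira ∩ Luca ∩ Viktor: 09:00-12:00, 12:45-13:15, 14:30-15:15.
Kira ∩ Luca ∩ Viktor ∩ Sam: 09:00-12:00, 12:45-13:15, 14:30-15:15.
Kira ∩ Luca ∩ Viktor ∩ Sam ∩ Maria: 09:00-12:00, 12:45-13:15, 14:30-15:15.
Summing the common windows: 180 + 30 + 45 = 255 minutes.

255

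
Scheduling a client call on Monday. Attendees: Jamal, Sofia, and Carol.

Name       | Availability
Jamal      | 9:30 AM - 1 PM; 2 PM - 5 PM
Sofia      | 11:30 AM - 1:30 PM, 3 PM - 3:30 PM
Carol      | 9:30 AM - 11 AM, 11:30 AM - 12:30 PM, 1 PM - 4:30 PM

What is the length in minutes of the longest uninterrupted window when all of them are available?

60

Jamal ∩ Sofia: 11:30-13:00, 15:00-15:30.
Jamal ∩ Sofia ∩ Carol: 11:30-12:30, 15:00-15:30.
The longest is 11:30-12:30 at 60 minutes.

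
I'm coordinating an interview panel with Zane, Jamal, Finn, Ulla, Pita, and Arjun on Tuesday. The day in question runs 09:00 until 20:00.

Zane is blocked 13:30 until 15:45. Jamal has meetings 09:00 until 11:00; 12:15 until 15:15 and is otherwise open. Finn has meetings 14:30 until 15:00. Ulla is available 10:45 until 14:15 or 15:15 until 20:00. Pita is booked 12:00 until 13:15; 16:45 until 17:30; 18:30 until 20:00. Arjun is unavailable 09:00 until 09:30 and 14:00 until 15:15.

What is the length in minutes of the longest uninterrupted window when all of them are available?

Zane free: 09:00-13:30, 15:45-20:00 (invert busy blocks within the working day).
Jamal free: 11:00-12:15, 15:15-20:00 (invert busy blocks within the working day).
Finn free: 09:00-14:30, 15:00-20:00 (invert busy blocks within the working day).
Ulla free: 10:45-14:15, 15:15-20:00.
Pita free: 09:00-12:00, 13:15-16:45, 17:30-18:30 (invert busy blocks within the working day).
Arjun free: 09:30-14:00, 15:15-20:00 (invert busy blocks within the working day).
Zane ∩ Jamal: 11:00-12:15, 15:45-20:00.
Zane ∩ Jamal ∩ Finn: 11:00-12:15, 15:45-20:00.
Zane ∩ Jamal ∩ Finn ∩ Ulla: 11:00-12:15, 15:45-20:00.
Zane ∩ Jamal ∩ Finn ∩ Ulla ∩ Pita: 11:00-12:00, 15:45-16:45, 17:30-18:30.
Zane ∩ Jamal ∩ Finn ∩ Ulla ∩ Pita ∩ Arjun: 11:00-12:00, 15:45-16:45, 17:30-18:30.
Those are the intersection windows.
The longest is 11:00-12:00 at 60 minutes.

60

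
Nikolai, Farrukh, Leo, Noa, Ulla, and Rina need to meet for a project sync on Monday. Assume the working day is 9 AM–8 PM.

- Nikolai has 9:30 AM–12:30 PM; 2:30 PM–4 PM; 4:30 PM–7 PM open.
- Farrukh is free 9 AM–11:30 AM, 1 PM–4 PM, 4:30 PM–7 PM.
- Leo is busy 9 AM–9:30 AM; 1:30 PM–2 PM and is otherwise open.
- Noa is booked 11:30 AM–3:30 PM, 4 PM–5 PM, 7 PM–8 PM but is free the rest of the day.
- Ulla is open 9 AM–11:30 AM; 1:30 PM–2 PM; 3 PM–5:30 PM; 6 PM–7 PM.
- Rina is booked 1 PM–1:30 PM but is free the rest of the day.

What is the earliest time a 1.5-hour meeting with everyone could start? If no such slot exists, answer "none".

Nikolai free: 09:30-12:30, 14:30-16:00, 16:30-19:00.
Farrukh free: 09:00-11:30, 13:00-16:00, 16:30-19:00.
Leo free: 09:30-13:30, 14:00-20:00 (invert busy blocks within the working day).
Noa free: 09:00-11:30, 15:30-16:00, 17:00-19:00 (invert busy blocks within the working day).
Ulla free: 09:00-11:30, 13:30-14:00, 15:00-17:30, 18:00-19:00.
Rina free: 09:00-13:00, 13:30-20:00 (invert busy blocks within the working day).
Nikolai ∩ Farrukh: 09:30-11:30, 14:30-16:00, 16:30-19:00.
Nikolai ∩ Farrukh ∩ Leo: 09:30-11:30, 14:30-16:00, 16:30-19:00.
Nikolai ∩ Farrukh ∩ Leo ∩ Noa: 09:30-11:30, 15:30-16:00, 17:00-19:00.
Nikolai ∩ Farrukh ∩ Leo ∩ Noa ∩ Ulla: 09:30-11:30, 15:30-16:00, 17:00-17:30, 18:00-19:00.
Nikolai ∩ Farrukh ∩ Leo ∩ Noa ∩ Ulla ∩ Rina: 09:30-11:30, 15:30-16:00, 17:00-17:30, 18:00-19:00.
Those are the intersection windows.
The first common window of at least 90 minutes is 09:30-11:30, so the earliest start is 09:30.

09:30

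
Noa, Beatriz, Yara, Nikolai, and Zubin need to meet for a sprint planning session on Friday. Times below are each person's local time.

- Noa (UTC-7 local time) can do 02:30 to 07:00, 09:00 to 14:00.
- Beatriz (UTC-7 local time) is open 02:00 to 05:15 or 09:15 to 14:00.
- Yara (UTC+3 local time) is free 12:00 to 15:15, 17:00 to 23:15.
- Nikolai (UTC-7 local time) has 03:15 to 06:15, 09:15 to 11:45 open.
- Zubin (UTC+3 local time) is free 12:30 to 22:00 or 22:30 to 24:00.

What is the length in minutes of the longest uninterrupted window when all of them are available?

Noa in UTC: 09:30-14:00, 16:00-21:00 (add 7h to convert from UTC-7).
Beatriz in UTC: 09:00-12:15, 16:15-21:00 (add 7h to convert from UTC-7).
Yara in UTC: 09:00-12:15, 14:00-20:15 (subtract 3h to convert from UTC+3).
Nikolai in UTC: 10:15-13:15, 16:15-18:45 (add 7h to convert from UTC-7).
Zubin in UTC: 09:30-19:00, 19:30-21:00 (subtract 3h to convert from UTC+3).
Noa ∩ Beatriz: 09:30-12:15, 16:15-21:00.
Noa ∩ Beatriz ∩ Yara: 09:30-12:15, 16:15-20:15.
Noa ∩ Beatriz ∩ Yara ∩ Nikolai: 10:15-12:15, 16:15-18:45.
Noa ∩ Beatriz ∩ Yara ∩ Nikolai ∩ Zubin: 10:15-12:15, 16:15-18:45.
Those are the intersection windows.
The longest is 16:15-18:45 at 150 minutes.

150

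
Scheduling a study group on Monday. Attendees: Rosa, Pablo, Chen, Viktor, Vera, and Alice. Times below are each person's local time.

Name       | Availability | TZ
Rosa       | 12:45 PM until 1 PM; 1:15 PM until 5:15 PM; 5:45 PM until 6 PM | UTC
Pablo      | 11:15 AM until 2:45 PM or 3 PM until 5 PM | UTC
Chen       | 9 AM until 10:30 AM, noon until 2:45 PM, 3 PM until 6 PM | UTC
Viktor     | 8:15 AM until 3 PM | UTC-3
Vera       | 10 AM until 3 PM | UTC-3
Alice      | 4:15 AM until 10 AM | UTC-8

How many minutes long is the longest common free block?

Rosa in UTC: 12:45-13:00, 13:15-17:15, 17:45-18:00.
Pablo in UTC: 11:15-14:45, 15:00-17:00.
Chen in UTC: 09:00-10:30, 12:00-14:45, 15:00-18:00.
Viktor in UTC: 11:15-18:00 (add 3h to convert from UTC-3).
Vera in UTC: 13:00-18:00 (add 3h to convert from UTC-3).
Alice in UTC: 12:15-18:00 (add 8h to convert from UTC-8).
Rosa ∩ Pablo: 12:45-13:00, 13:15-14:45, 15:00-17:00.
Rosa ∩ Pablo ∩ Chen: 12:45-13:00, 13:15-14:45, 15:00-17:00.
Rosa ∩ Pablo ∩ Chen ∩ Viktor: 12:45-13:00, 13:15-14:45, 15:00-17:00.
Rosa ∩ Pablo ∩ Chen ∩ Viktor ∩ Vera: 13:15-14:45, 15:00-17:00.
Rosa ∩ Pablo ∩ Chen ∩ Viktor ∩ Vera ∩ Alice: 13:15-14:45, 15:00-17:00.
Those are the intersection windows.
The longest is 15:00-17:00 at 120 minutes.

120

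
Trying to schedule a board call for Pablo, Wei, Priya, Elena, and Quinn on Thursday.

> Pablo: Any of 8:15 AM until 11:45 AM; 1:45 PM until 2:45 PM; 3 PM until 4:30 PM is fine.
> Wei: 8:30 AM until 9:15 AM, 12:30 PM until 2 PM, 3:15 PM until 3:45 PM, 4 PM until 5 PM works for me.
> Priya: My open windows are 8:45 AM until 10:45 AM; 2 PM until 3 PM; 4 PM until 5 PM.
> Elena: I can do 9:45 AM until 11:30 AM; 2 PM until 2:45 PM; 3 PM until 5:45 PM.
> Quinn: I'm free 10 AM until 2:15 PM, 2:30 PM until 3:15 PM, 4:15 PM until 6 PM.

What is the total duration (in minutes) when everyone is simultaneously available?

Pablo ∩ Wei: 08:30-09:15, 13:45-14:00, 15:15-15:45, 16:00-16:30.
Pablo ∩ Wei ∩ Priya: 08:45-09:15, 16:00-16:30.
Pablo ∩ Wei ∩ Priya ∩ Elena: 16:00-16:30.
Pablo ∩ Wei ∩ Priya ∩ Elena ∩ Quinn: 16:15-16:30.
So the common availability across everyone is 16:15-16:30.
That's a single block of 15 minutes.

15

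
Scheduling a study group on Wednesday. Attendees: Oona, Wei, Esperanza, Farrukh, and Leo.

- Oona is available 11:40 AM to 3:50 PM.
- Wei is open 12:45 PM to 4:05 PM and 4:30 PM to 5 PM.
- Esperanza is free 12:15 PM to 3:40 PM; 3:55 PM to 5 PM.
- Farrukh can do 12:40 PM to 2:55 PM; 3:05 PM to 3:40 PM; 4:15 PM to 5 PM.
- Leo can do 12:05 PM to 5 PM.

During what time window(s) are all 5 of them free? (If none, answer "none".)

12:45-14:55, 15:05-15:40

Oona ∩ Wei: 12:45-15:50.
Oona ∩ Wei ∩ Esperanza: 12:45-15:40.
Oona ∩ Wei ∩ Esperanza ∩ Farrukh: 12:45-14:55, 15:05-15:40.
Oona ∩ Wei ∩ Esperanza ∩ Farrukh ∩ Leo: 12:45-14:55, 15:05-15:40.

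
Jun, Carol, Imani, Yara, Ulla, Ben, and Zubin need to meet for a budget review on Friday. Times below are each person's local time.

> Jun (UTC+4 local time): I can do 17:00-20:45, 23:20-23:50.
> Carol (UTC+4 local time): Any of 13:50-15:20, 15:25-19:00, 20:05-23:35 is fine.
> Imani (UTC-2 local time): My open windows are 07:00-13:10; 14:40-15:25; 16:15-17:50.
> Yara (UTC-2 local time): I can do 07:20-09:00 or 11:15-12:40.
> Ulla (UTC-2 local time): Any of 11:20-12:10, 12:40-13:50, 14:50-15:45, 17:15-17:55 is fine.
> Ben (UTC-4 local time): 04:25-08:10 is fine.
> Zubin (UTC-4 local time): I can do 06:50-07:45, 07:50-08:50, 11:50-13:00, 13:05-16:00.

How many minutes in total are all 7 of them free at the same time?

Jun in UTC: 13:00-16:45, 19:20-19:50 (subtract 4h to convert from UTC+4).
Carol in UTC: 09:50-11:20, 11:25-15:00, 16:05-19:35 (subtract 4h to convert from UTC+4).
Imani in UTC: 09:00-15:10, 16:40-17:25, 18:15-19:50 (add 2h to convert from UTC-2).
Yara in UTC: 09:20-11:00, 13:15-14:40 (add 2h to convert from UTC-2).
Ulla in UTC: 13:20-14:10, 14:40-15:50, 16:50-17:45, 19:15-19:55 (add 2h to convert from UTC-2).
Ben in UTC: 08:25-12:10 (add 4h to convert from UTC-4).
Zubin in UTC: 10:50-11:45, 11:50-12:50, 15:50-17:00, 17:05-20:00 (add 4h to convert from UTC-4).
Jun ∩ Carol: 13:00-15:00, 16:05-16:45, 19:20-19:35.
Jun ∩ Carol ∩ Imani: 13:00-15:00, 16:40-16:45, 19:20-19:35.
Jun ∩ Carol ∩ Imani ∩ Yara: 13:15-14:40.
Jun ∩ Carol ∩ Imani ∩ Yara ∩ Ulla: 13:20-14:10.
Jun ∩ Carol ∩ Imani ∩ Yara ∩ Ulla ∩ Ben: ∅.
Jun ∩ Carol ∩ Imani ∩ Yara ∩ Ulla ∩ Ben ∩ Zubin: ∅.
There is no time when everyone is free.
There is no common window, so the total is 0 minutes.

0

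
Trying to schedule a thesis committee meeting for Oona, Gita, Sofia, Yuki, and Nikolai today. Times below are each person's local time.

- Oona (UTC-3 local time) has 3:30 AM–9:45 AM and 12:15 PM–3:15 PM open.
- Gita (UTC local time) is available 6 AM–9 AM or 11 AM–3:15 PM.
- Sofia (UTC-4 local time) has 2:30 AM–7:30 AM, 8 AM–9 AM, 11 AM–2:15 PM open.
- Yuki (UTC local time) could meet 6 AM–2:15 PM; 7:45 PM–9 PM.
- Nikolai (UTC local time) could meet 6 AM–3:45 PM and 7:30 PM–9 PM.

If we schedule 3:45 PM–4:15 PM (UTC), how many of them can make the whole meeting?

2

Oona in UTC: 06:30-12:45, 15:15-18:15 (add 3h to convert from UTC-3).
Gita in UTC: 06:00-09:00, 11:00-15:15.
Sofia in UTC: 06:30-11:30, 12:00-13:00, 15:00-18:15 (add 4h to convert from UTC-4).
Yuki in UTC: 06:00-14:15, 19:45-21:00.
Nikolai in UTC: 06:00-15:45, 19:30-21:00.
Oona and Sofia can make the full 15:45-16:15 slot — that's 2.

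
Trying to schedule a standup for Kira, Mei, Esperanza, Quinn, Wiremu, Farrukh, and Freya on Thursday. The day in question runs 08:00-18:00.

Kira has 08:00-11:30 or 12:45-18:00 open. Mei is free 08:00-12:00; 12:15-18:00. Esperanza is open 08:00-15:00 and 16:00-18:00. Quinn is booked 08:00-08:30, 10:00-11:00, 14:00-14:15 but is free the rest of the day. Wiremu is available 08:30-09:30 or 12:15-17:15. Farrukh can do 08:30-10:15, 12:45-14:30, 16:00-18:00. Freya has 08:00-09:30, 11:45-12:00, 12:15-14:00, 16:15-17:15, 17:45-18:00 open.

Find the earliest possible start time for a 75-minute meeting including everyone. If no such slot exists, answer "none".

12:45

Kira free: 08:00-11:30, 12:45-18:00.
Mei free: 08:00-12:00, 12:15-18:00.
Esperanza free: 08:00-15:00, 16:00-18:00.
Quinn free: 08:30-10:00, 11:00-14:00, 14:15-18:00 (invert busy blocks within the working day).
Wiremu free: 08:30-09:30, 12:15-17:15.
Farrukh free: 08:30-10:15, 12:45-14:30, 16:00-18:00.
Freya free: 08:00-09:30, 11:45-12:00, 12:15-14:00, 16:15-17:15, 17:45-18:00.
Kira ∩ Mei: 08:00-11:30, 12:45-18:00.
Kira ∩ Mei ∩ Esperanza: 08:00-11:30, 12:45-15:00, 16:00-18:00.
Kira ∩ Mei ∩ Esperanza ∩ Quinn: 08:30-10:00, 11:00-11:30, 12:45-14:00, 14:15-15:00, 16:00-18:00.
Kira ∩ Mei ∩ Esperanza ∩ Quinn ∩ Wiremu: 08:30-09:30, 12:45-14:00, 14:15-15:00, 16:00-17:15.
Kira ∩ Mei ∩ Esperanza ∩ Quinn ∩ Wiremu ∩ Farrukh: 08:30-09:30, 12:45-14:00, 14:15-14:30, 16:00-17:15.
Kira ∩ Mei ∩ Esperanza ∩ Quinn ∩ Wiremu ∩ Farrukh ∩ Freya: 08:30-09:30, 12:45-14:00, 16:15-17:15.
The first common window of at least 75 minutes is 12:45-14:00, so the earliest start is 12:45.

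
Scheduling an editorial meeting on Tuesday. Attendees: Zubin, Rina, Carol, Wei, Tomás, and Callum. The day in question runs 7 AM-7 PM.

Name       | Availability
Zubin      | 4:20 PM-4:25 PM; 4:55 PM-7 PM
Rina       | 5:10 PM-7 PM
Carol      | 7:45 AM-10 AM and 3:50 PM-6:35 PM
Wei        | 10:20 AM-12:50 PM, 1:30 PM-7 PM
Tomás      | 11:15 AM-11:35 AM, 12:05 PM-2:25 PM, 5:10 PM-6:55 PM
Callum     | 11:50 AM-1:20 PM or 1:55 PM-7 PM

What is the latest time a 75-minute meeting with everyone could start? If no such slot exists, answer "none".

Zubin ∩ Rina: 17:10-19:00.
Zubin ∩ Rina ∩ Carol: 17:10-18:35.
Zubin ∩ Rina ∩ Carol ∩ Wei: 17:10-18:35.
Zubin ∩ Rina ∩ Carol ∩ Wei ∩ Tomás: 17:10-18:35.
Zubin ∩ Rina ∩ Carol ∩ Wei ∩ Tomás ∩ Callum: 17:10-18:35.
So the common availability across everyone is 17:10-18:35.
The last common window of at least 75 minutes is 17:10-18:35; a 75-minute meeting can start as late as 17:20 and still end by 18:35.

17:20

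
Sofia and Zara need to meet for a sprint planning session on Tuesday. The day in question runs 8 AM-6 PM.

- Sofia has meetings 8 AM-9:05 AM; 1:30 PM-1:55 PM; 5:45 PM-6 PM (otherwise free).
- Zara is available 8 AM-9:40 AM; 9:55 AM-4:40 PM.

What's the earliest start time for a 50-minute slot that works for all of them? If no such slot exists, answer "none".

Sofia free: 09:05-13:30, 13:55-17:45 (invert busy blocks within the working day).
Zara free: 08:00-09:40, 09:55-16:40.
Sofia ∩ Zara: 09:05-09:40, 09:55-13:30, 13:55-16:40.
The first common window of at least 50 minutes is 09:55-13:30, so the earliest start is 09:55.

09:55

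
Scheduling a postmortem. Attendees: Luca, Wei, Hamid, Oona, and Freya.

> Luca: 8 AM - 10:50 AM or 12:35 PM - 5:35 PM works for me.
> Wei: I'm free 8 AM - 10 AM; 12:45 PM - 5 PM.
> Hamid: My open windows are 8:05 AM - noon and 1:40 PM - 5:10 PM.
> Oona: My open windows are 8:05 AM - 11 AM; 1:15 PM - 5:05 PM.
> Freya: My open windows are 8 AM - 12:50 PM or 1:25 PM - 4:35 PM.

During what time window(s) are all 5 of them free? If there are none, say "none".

08:05-10:00, 13:40-16:35

Luca ∩ Wei: 08:00-10:00, 12:45-17:00.
Luca ∩ Wei ∩ Hamid: 08:05-10:00, 13:40-17:00.
Luca ∩ Wei ∩ Hamid ∩ Oona: 08:05-10:00, 13:40-17:00.
Luca ∩ Wei ∩ Hamid ∩ Oona ∩ Freya: 08:05-10:00, 13:40-16:35.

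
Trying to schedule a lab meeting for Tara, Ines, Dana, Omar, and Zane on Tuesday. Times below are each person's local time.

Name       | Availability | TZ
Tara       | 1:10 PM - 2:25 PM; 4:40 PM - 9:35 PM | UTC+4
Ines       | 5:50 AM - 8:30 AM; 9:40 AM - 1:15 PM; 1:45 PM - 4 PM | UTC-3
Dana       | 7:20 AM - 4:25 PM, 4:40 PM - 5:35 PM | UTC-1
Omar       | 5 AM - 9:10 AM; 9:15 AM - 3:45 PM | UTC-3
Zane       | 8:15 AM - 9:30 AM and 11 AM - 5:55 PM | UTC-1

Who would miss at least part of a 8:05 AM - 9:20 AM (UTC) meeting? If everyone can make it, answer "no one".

Dana, Ines, Tara, Zane

Tara in UTC: 09:10-10:25, 12:40-17:35 (subtract 4h to convert from UTC+4).
Ines in UTC: 08:50-11:30, 12:40-16:15, 16:45-19:00 (add 3h to convert from UTC-3).
Dana in UTC: 08:20-17:25, 17:40-18:35 (add 1h to convert from UTC-1).
Omar in UTC: 08:00-12:10, 12:15-18:45 (add 3h to convert from UTC-3).
Zane in UTC: 09:15-10:30, 12:00-18:55 (add 1h to convert from UTC-1).
Tara: not fully free for 08:05-09:20. Ines: not fully free for 08:05-09:20. Dana: not fully free for 08:05-09:20. Omar: free for 08:05-09:20. Zane: not fully free for 08:05-09:20.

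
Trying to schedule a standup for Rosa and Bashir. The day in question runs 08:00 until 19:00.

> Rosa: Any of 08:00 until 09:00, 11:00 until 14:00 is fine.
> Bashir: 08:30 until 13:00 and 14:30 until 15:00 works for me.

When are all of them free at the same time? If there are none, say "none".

08:30-09:00, 11:00-13:00

Rosa ∩ Bashir: 08:30-09:00, 11:00-13:00.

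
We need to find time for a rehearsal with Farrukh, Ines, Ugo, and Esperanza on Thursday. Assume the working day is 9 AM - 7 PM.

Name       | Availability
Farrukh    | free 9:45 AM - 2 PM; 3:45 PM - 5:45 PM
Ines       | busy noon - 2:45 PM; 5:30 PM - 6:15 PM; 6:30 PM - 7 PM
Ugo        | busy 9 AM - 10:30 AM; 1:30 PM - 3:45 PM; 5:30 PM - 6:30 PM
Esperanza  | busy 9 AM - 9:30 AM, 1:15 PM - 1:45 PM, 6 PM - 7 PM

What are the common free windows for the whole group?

Farrukh free: 09:45-14:00, 15:45-17:45.
Ines free: 09:00-12:00, 14:45-17:30, 18:15-18:30 (invert busy blocks within the working day).
Ugo free: 10:30-13:30, 15:45-17:30, 18:30-19:00 (invert busy blocks within the working day).
Esperanza free: 09:30-13:15, 13:45-18:00 (invert busy blocks within the working day).
Farrukh ∩ Ines: 09:45-12:00, 15:45-17:30.
Farrukh ∩ Ines ∩ Ugo: 10:30-12:00, 15:45-17:30.
Farrukh ∩ Ines ∩ Ugo ∩ Esperanza: 10:30-12:00, 15:45-17:30.

10:30-12:00, 15:45-17:30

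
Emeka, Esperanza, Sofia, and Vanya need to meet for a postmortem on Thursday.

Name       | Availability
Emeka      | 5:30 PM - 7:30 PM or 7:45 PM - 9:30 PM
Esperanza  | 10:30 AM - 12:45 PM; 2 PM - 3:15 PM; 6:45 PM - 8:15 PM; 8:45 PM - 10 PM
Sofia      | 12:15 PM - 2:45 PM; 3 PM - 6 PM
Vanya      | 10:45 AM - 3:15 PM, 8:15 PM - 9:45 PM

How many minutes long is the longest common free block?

Emeka ∩ Esperanza: 18:45-19:30, 19:45-20:15, 20:45-21:30.
Emeka ∩ Esperanza ∩ Sofia: ∅.
Emeka ∩ Esperanza ∩ Sofia ∩ Vanya: ∅.
There is no time when everyone is free.
No common window exists, so the longest block is 0 minutes.

0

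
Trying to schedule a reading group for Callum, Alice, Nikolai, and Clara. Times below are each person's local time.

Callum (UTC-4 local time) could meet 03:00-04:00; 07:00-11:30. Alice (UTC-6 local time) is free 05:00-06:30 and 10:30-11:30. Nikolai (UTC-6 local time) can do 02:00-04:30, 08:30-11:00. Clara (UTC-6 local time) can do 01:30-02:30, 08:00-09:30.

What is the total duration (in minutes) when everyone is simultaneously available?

0

Callum in UTC: 07:00-08:00, 11:00-15:30 (add 4h to convert from UTC-4).
Alice in UTC: 11:00-12:30, 16:30-17:30 (add 6h to convert from UTC-6).
Nikolai in UTC: 08:00-10:30, 14:30-17:00 (add 6h to convert from UTC-6).
Clara in UTC: 07:30-08:30, 14:00-15:30 (add 6h to convert from UTC-6).
Callum ∩ Alice: 11:00-12:30.
Callum ∩ Alice ∩ Nikolai: ∅.
Callum ∩ Alice ∩ Nikolai ∩ Clara: ∅.
There is no time when everyone is free.
There is no common window, so the total is 0 minutes.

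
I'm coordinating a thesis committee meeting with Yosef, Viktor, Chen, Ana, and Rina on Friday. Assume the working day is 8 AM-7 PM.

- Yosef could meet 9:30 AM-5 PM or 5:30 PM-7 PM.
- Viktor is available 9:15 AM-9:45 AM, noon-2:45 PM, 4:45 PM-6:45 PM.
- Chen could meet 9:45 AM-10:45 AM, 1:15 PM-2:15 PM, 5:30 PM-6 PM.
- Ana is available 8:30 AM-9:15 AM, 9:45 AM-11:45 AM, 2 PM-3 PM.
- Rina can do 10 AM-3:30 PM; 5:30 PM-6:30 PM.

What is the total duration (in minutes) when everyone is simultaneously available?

15

Yosef ∩ Viktor: 09:30-09:45, 12:00-14:45, 16:45-17:00, 17:30-18:45.
Yosef ∩ Viktor ∩ Chen: 13:15-14:15, 17:30-18:00.
Yosef ∩ Viktor ∩ Chen ∩ Ana: 14:00-14:15.
Yosef ∩ Viktor ∩ Chen ∩ Ana ∩ Rina: 14:00-14:15.
That's a single block of 15 minutes.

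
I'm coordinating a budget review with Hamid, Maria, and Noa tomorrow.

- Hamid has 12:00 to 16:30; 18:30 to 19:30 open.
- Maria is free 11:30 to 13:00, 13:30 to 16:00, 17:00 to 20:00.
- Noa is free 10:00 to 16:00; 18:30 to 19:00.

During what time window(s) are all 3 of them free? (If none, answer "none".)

12:00-13:00, 13:30-16:00, 18:30-19:00

Hamid ∩ Maria: 12:00-13:00, 13:30-16:00, 18:30-19:30.
Hamid ∩ Maria ∩ Noa: 12:00-13:00, 13:30-16:00, 18:30-19:00.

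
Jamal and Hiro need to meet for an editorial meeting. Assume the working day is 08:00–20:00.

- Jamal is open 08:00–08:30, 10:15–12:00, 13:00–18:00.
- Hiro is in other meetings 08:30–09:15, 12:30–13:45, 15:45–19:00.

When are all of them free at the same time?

Jamal free: 08:00-08:30, 10:15-12:00, 13:00-18:00.
Hiro free: 08:00-08:30, 09:15-12:30, 13:45-15:45, 19:00-20:00 (invert busy blocks within the working day).
Jamal ∩ Hiro: 08:00-08:30, 10:15-12:00, 13:45-15:45.

08:00-08:30, 10:15-12:00, 13:45-15:45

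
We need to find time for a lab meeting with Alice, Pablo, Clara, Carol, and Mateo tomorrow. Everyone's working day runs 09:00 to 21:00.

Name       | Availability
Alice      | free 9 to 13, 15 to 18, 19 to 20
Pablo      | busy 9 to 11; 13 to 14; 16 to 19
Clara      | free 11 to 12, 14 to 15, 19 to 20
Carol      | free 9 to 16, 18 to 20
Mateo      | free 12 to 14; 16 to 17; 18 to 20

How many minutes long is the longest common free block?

60

Alice free: 09:00-13:00, 15:00-18:00, 19:00-20:00.
Pablo free: 11:00-13:00, 14:00-16:00, 19:00-21:00 (invert busy blocks within the working day).
Clara free: 11:00-12:00, 14:00-15:00, 19:00-20:00.
Carol free: 09:00-16:00, 18:00-20:00.
Mateo free: 12:00-14:00, 16:00-17:00, 18:00-20:00.
Alice ∩ Pablo: 11:00-13:00, 15:00-16:00, 19:00-20:00.
Alice ∩ Pablo ∩ Clara: 11:00-12:00, 19:00-20:00.
Alice ∩ Pablo ∩ Clara ∩ Carol: 11:00-12:00, 19:00-20:00.
Alice ∩ Pablo ∩ Clara ∩ Carol ∩ Mateo: 19:00-20:00.
The longest is 19:00-20:00 at 60 minutes.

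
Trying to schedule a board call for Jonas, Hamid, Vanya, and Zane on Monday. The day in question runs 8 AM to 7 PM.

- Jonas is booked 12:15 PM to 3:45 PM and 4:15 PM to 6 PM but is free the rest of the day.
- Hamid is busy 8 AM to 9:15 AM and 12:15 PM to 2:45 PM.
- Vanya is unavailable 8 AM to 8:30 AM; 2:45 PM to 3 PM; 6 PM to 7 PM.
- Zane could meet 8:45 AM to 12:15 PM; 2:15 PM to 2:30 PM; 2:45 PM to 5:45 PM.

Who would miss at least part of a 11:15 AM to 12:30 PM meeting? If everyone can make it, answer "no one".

Hamid, Jonas, Zane

Jonas free: 08:00-12:15, 15:45-16:15, 18:00-19:00 (invert busy blocks within the working day).
Hamid free: 09:15-12:15, 14:45-19:00 (invert busy blocks within the working day).
Vanya free: 08:30-14:45, 15:00-18:00 (invert busy blocks within the working day).
Zane free: 08:45-12:15, 14:15-14:30, 14:45-17:45.
Jonas: not fully free for 11:15-12:30. Hamid: not fully free for 11:15-12:30. Vanya: free for 11:15-12:30. Zane: not fully free for 11:15-12:30.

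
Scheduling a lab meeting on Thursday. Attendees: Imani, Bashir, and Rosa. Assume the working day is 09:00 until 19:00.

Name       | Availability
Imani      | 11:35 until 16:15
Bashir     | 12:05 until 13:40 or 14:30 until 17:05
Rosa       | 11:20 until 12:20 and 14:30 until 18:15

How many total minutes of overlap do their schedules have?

120

Imani ∩ Bashir: 12:05-13:40, 14:30-16:15.
Imani ∩ Bashir ∩ Rosa: 12:05-12:20, 14:30-16:15.
Summing the common windows: 15 + 105 = 120 minutes.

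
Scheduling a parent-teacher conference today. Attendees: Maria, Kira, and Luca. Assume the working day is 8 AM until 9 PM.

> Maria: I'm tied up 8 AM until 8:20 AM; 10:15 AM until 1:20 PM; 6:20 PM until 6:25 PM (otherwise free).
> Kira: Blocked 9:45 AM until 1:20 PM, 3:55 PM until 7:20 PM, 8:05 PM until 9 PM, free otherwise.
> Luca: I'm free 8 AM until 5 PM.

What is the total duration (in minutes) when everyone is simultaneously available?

Maria free: 08:20-10:15, 13:20-18:20, 18:25-21:00 (invert busy blocks within the working day).
Kira free: 08:00-09:45, 13:20-15:55, 19:20-20:05 (invert busy blocks within the working day).
Luca free: 08:00-17:00.
Maria ∩ Kira: 08:20-09:45, 13:20-15:55, 19:20-20:05.
Maria ∩ Kira ∩ Luca: 08:20-09:45, 13:20-15:55.
So the common availability across everyone is 08:20-09:45, 13:20-15:55.
Summing the common windows: 85 + 155 = 240 minutes.

240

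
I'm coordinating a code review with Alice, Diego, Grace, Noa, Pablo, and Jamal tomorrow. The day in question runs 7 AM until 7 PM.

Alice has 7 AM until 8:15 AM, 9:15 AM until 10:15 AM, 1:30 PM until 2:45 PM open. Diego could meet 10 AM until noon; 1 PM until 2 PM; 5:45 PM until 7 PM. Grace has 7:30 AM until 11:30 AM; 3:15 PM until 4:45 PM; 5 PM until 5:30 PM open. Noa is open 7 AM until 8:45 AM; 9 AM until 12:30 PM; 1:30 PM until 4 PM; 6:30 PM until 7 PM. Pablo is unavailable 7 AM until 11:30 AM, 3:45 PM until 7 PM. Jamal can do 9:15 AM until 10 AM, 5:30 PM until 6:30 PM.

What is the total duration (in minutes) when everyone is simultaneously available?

0

Alice free: 07:00-08:15, 09:15-10:15, 13:30-14:45.
Diego free: 10:00-12:00, 13:00-14:00, 17:45-19:00.
Grace free: 07:30-11:30, 15:15-16:45, 17:00-17:30.
Noa free: 07:00-08:45, 09:00-12:30, 13:30-16:00, 18:30-19:00.
Pablo free: 11:30-15:45 (invert busy blocks within the working day).
Jamal free: 09:15-10:00, 17:30-18:30.
Alice ∩ Diego: 10:00-10:15, 13:30-14:00.
Alice ∩ Diego ∩ Grace: 10:00-10:15.
Alice ∩ Diego ∩ Grace ∩ Noa: 10:00-10:15.
Alice ∩ Diego ∩ Grace ∩ Noa ∩ Pablo: ∅.
Alice ∩ Diego ∩ Grace ∩ Noa ∩ Pablo ∩ Jamal: ∅.
There is no time when everyone is free.
There is no common window, so the total is 0 minutes.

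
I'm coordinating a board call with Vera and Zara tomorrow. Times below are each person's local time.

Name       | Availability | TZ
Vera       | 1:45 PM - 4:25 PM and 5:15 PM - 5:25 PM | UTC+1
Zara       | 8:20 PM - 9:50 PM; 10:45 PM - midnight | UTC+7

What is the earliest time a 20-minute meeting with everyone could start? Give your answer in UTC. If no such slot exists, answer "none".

Vera in UTC: 12:45-15:25, 16:15-16:25 (subtract 1h to convert from UTC+1).
Zara in UTC: 13:20-14:50, 15:45-17:00 (subtract 7h to convert from UTC+7).
Vera ∩ Zara: 13:20-14:50, 16:15-16:25.
The first common window of at least 20 minutes is 13:20-14:50, so the earliest start is 13:20.

13:20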